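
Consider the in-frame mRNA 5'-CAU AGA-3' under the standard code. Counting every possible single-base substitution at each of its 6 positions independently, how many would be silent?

3

Codon 1 (CAU, His): 1 synonymous substitution.
Codon 2 (AGA, Arg): 2 synonymous substitutions.
Total: 1 + 2 = 3.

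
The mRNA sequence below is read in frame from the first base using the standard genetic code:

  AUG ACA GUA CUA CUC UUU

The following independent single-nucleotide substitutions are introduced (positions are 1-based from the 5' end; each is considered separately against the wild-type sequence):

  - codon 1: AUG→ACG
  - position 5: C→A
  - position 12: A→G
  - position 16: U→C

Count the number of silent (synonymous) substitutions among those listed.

Codon 1: AUG (Met) → ACG (Thr) — missense.
Codon 2: ACA (Thr) → AAA (Lys) — missense.
Codon 4: CUA (Leu) → CUG (Leu) — synonymous.
Codon 6: UUU (Phe) → CUU (Leu) — missense.
Synonymous: 1 of 4.

1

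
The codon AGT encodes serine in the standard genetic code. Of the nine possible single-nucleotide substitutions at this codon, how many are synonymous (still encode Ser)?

Position 1: none → 0 synonymous.
Position 2: none → 0 synonymous.
Position 3: AGC → 1 synonymous.
Total: 0 + 0 + 1 = 1.

1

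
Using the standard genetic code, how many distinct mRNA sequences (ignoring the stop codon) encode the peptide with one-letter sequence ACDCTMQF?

512

Ala: 4 codons.
Cys: 2 codons.
Asp: 2 codons.
Cys: 2 codons.
Thr: 4 codons.
Met: 1 codon.
Gln: 2 codons.
Phe: 2 codons.
4 × 2 × 2 × 2 × 4 × 1 × 2 × 2 = 512.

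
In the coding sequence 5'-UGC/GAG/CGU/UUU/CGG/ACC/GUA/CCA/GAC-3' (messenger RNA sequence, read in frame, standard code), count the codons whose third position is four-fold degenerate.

5

Codon 1 UGC (Cys): third position 2-fold.
Codon 2 GAG (Glu): third position 2-fold.
Codon 3 CGU (Arg): third position 4-fold.
Codon 4 UUU (Phe): third position 2-fold.
Codon 5 CGG (Arg): third position 4-fold.
Codon 6 ACC (Thr): third position 4-fold.
Codon 7 GUA (Val): third position 4-fold.
Codon 8 CCA (Pro): third position 4-fold.
Codon 9 GAC (Asp): third position 2-fold.
Four-fold degenerate third positions: 5.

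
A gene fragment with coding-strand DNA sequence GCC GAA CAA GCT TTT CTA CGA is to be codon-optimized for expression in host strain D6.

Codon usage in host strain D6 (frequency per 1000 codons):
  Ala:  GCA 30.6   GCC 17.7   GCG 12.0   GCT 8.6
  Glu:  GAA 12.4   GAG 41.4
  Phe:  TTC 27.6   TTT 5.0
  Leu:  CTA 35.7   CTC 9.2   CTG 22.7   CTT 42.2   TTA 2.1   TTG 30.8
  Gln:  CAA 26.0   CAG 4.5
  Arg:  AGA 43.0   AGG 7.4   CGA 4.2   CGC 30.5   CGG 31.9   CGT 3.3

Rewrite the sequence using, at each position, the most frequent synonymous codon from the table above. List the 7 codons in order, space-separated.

Codon 1 (Ala): best is GCA at 30.6.
Codon 2 (Glu): best is GAG at 41.4.
Codon 3 (Gln): best is CAA at 26.0.
Codon 4 (Ala): best is GCA at 30.6.
Codon 5 (Phe): best is TTC at 27.6.
Codon 6 (Leu): best is CTT at 42.2.
Codon 7 (Arg): best is AGA at 43.0.

GCA GAG CAA GCA TTC CTT AGA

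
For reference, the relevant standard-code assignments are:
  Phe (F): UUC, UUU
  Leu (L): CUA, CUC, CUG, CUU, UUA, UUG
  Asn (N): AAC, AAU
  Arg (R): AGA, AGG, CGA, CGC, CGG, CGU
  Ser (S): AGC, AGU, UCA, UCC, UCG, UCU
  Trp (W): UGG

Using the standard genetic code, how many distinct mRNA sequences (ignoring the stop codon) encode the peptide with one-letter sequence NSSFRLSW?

Asn: 2 codons.
Ser: 6 codons.
Ser: 6 codons.
Phe: 2 codons.
Arg: 6 codons.
Leu: 6 codons.
Ser: 6 codons.
Trp: 1 codon.
2 × 6 × 6 × 2 × 6 × 6 × 6 × 1 = 31104.

31104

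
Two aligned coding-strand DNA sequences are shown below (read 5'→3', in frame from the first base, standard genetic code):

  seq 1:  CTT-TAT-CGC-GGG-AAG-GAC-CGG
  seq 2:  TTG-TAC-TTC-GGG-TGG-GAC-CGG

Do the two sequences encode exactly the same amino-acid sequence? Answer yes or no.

no

Codon 1: CTT Leu / TTG Leu — synonymous.
Codon 2: TAT Tyr / TAC Tyr — synonymous.
Codon 3: CGC Arg / TTC Phe — nonsynonymous.
Codon 4: GGG Gly / GGG Gly — identical.
Codon 5: AAG Lys / TGG Trp — nonsynonymous.
Codon 6: GAC Asp / GAC Asp — identical.
Codon 7: CGG Arg / CGG Arg — identical.
Nonsynonymous differences: 2 → different protein.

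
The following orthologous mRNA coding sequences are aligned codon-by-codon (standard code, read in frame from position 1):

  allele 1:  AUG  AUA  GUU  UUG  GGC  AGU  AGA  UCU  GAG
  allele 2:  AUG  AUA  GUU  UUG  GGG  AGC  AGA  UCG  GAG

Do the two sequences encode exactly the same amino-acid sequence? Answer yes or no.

Codon 1: AUG Met / AUG Met — identical.
Codon 2: AUA Ile / AUA Ile — identical.
Codon 3: GUU Val / GUU Val — identical.
Codon 4: UUG Leu / UUG Leu — identical.
Codon 5: GGC Gly / GGG Gly — synonymous.
Codon 6: AGU Ser / AGC Ser — synonymous.
Codon 7: AGA Arg / AGA Arg — identical.
Codon 8: UCU Ser / UCG Ser — synonymous.
Codon 9: GAG Glu / GAG Glu — identical.
Nonsynonymous differences: 0 → same protein.

yes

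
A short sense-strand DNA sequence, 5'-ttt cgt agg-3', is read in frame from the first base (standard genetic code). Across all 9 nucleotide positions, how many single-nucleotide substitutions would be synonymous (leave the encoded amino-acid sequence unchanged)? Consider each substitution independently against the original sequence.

6

Codon 1 (TTT, Phe): 1 synonymous substitution.
Codon 2 (CGT, Arg): 3 synonymous substitutions.
Codon 3 (AGG, Arg): 2 synonymous substitutions.
Total: 1 + 3 + 2 = 6.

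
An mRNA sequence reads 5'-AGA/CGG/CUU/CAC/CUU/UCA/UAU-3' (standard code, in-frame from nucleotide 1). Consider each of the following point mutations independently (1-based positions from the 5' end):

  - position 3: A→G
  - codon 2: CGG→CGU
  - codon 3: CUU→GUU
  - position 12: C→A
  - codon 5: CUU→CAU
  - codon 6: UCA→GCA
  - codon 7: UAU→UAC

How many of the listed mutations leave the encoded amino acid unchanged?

3

Codon 1: AGA (Arg) → AGG (Arg) — synonymous.
Codon 2: CGG (Arg) → CGU (Arg) — synonymous.
Codon 3: CUU (Leu) → GUU (Val) — missense.
Codon 4: CAC (His) → CAA (Gln) — missense.
Codon 5: CUU (Leu) → CAU (His) — missense.
Codon 6: UCA (Ser) → GCA (Ala) — missense.
Codon 7: UAU (Tyr) → UAC (Tyr) — synonymous.
Synonymous: 3 of 7.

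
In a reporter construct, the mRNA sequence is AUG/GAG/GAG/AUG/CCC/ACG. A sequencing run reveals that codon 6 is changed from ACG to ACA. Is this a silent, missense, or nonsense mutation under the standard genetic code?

Position 18 falls in codon 6: ACG → Thr.
After the substitution the codon is ACA → Thr.
Both encode Thr, so the change is synonymous.

silent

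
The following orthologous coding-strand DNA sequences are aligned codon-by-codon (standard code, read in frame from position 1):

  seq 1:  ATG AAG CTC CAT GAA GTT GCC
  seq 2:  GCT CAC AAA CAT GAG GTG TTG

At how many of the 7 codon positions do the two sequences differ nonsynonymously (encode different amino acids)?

4

Codon 1: ATG Met / GCT Ala — nonsynonymous.
Codon 2: AAG Lys / CAC His — nonsynonymous.
Codon 3: CTC Leu / AAA Lys — nonsynonymous.
Codon 4: CAT His / CAT His — identical.
Codon 5: GAA Glu / GAG Glu — synonymous.
Codon 6: GTT Val / GTG Val — synonymous.
Codon 7: GCC Ala / TTG Leu — nonsynonymous.
Nonsynonymous differences: 4.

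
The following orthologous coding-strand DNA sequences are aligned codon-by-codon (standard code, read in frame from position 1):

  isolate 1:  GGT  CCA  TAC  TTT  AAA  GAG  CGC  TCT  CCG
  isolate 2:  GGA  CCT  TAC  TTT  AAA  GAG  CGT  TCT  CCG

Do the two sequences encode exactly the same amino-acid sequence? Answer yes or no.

Codon 1: GGT Gly / GGA Gly — synonymous.
Codon 2: CCA Pro / CCT Pro — synonymous.
Codon 3: TAC Tyr / TAC Tyr — identical.
Codon 4: TTT Phe / TTT Phe — identical.
Codon 5: AAA Lys / AAA Lys — identical.
Codon 6: GAG Glu / GAG Glu — identical.
Codon 7: CGC Arg / CGT Arg — synonymous.
Codon 8: TCT Ser / TCT Ser — identical.
Codon 9: CCG Pro / CCG Pro — identical.
Nonsynonymous differences: 0 → same protein.

yes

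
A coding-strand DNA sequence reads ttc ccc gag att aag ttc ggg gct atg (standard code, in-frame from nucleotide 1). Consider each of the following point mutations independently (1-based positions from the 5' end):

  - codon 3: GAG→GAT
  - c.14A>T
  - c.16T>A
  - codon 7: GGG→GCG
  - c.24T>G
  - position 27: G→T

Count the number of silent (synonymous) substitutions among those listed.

1

Codon 3: GAG (Glu) → GAT (Asp) — missense.
Codon 5: AAG (Lys) → ATG (Met) — missense.
Codon 6: TTC (Phe) → ATC (Ile) — missense.
Codon 7: GGG (Gly) → GCG (Ala) — missense.
Codon 8: GCT (Ala) → GCG (Ala) — synonymous.
Codon 9: ATG (Met) → ATT (Ile) — missense.
Synonymous: 1 of 6.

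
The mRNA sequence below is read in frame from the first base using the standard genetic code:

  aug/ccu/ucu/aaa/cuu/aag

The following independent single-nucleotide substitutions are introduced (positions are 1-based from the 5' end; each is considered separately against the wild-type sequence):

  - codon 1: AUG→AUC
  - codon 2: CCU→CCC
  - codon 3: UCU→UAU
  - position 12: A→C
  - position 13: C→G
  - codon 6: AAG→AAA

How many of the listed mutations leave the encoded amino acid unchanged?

2

Codon 1: AUG (Met) → AUC (Ile) — missense.
Codon 2: CCU (Pro) → CCC (Pro) — synonymous.
Codon 3: UCU (Ser) → UAU (Tyr) — missense.
Codon 4: AAA (Lys) → AAC (Asn) — missense.
Codon 5: CUU (Leu) → GUU (Val) — missense.
Codon 6: AAG (Lys) → AAA (Lys) — synonymous.
Synonymous: 2 of 6.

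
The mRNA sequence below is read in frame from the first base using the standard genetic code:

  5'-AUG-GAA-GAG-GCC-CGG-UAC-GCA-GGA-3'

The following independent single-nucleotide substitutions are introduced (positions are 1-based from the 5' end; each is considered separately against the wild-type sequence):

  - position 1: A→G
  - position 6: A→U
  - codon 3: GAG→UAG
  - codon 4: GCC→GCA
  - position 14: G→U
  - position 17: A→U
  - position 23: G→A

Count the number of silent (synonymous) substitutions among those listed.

Codon 1: AUG (Met) → GUG (Val) — missense.
Codon 2: GAA (Glu) → GAU (Asp) — missense.
Codon 3: GAG (Glu) → UAG (Stop) — nonsense.
Codon 4: GCC (Ala) → GCA (Ala) — synonymous.
Codon 5: CGG (Arg) → CUG (Leu) — missense.
Codon 6: UAC (Tyr) → UUC (Phe) — missense.
Codon 8: GGA (Gly) → GAA (Glu) — missense.
Synonymous: 1 of 7.

1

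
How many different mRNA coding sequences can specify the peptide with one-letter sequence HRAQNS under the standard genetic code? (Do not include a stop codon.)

His: 2 codons.
Arg: 6 codons.
Ala: 4 codons.
Gln: 2 codons.
Asn: 2 codons.
Ser: 6 codons.
2 × 6 × 4 × 2 × 2 × 6 = 1152.

1152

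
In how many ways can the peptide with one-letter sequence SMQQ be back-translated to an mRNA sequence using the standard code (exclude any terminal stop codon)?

Ser: 6 codons.
Met: 1 codon.
Gln: 2 codons.
Gln: 2 codons.
6 × 1 × 2 × 2 = 24.

24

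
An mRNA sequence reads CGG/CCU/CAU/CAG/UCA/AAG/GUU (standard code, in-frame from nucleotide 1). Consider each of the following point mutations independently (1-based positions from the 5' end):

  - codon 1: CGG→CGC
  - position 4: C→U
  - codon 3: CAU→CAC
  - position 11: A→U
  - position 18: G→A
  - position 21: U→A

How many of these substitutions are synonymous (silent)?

4

Codon 1: CGG (Arg) → CGC (Arg) — synonymous.
Codon 2: CCU (Pro) → UCU (Ser) — missense.
Codon 3: CAU (His) → CAC (His) — synonymous.
Codon 4: CAG (Gln) → CUG (Leu) — missense.
Codon 6: AAG (Lys) → AAA (Lys) — synonymous.
Codon 7: GUU (Val) → GUA (Val) — synonymous.
Synonymous: 4 of 6.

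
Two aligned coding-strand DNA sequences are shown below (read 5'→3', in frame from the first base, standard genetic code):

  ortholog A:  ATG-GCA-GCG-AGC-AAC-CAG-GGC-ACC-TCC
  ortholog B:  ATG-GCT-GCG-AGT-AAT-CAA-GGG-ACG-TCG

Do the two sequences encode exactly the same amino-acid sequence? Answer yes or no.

Codon 1: ATG Met / ATG Met — identical.
Codon 2: GCA Ala / GCT Ala — synonymous.
Codon 3: GCG Ala / GCG Ala — identical.
Codon 4: AGC Ser / AGT Ser — synonymous.
Codon 5: AAC Asn / AAT Asn — synonymous.
Codon 6: CAG Gln / CAA Gln — synonymous.
Codon 7: GGC Gly / GGG Gly — synonymous.
Codon 8: ACC Thr / ACG Thr — synonymous.
Codon 9: TCC Ser / TCG Ser — synonymous.
Nonsynonymous differences: 0 → same protein.

yes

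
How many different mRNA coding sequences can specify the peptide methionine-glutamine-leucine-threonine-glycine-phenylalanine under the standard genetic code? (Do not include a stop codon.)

Met: 1 codon.
Gln: 2 codons.
Leu: 6 codons.
Thr: 4 codons.
Gly: 4 codons.
Phe: 2 codons.
1 × 2 × 6 × 4 × 4 × 2 = 384.

384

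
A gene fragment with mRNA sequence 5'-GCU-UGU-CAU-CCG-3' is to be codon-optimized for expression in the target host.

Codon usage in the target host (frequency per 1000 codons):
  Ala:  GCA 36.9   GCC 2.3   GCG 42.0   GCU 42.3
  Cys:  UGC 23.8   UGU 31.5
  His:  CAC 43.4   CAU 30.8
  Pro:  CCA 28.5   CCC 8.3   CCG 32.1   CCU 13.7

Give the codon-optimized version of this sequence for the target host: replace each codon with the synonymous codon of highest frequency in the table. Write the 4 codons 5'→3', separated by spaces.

Codon 1 (Ala): best is GCU at 42.3.
Codon 2 (Cys): best is UGU at 31.5.
Codon 3 (His): best is CAC at 43.4.
Codon 4 (Pro): best is CCG at 32.1.

GCU UGU CAC CCG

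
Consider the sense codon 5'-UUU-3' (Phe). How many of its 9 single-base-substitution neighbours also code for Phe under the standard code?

Position 1: none → 0 synonymous.
Position 2: none → 0 synonymous.
Position 3: UUC → 1 synonymous.
Total: 0 + 0 + 1 = 1.

1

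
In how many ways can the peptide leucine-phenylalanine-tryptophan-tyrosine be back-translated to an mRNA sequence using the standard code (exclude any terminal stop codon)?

Leu: 6 codons.
Phe: 2 codons.
Trp: 1 codon.
Tyr: 2 codons.
6 × 2 × 1 × 2 = 24.

24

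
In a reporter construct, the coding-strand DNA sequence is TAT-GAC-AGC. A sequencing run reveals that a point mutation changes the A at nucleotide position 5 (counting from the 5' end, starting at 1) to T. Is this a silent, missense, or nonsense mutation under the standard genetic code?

missense

Position 5 falls in codon 2: GAC → Asp.
After the substitution the codon is GTC → Val.
Asp ≠ Val, so this is a missense mutation.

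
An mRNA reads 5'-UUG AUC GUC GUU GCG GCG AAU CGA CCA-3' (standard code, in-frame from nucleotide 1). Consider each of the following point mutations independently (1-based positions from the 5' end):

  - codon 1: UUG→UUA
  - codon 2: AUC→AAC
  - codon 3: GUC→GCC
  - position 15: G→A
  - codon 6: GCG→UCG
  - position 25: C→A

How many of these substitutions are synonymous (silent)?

Codon 1: UUG (Leu) → UUA (Leu) — synonymous.
Codon 2: AUC (Ile) → AAC (Asn) — missense.
Codon 3: GUC (Val) → GCC (Ala) — missense.
Codon 5: GCG (Ala) → GCA (Ala) — synonymous.
Codon 6: GCG (Ala) → UCG (Ser) — missense.
Codon 9: CCA (Pro) → ACA (Thr) — missense.
Synonymous: 2 of 6.

2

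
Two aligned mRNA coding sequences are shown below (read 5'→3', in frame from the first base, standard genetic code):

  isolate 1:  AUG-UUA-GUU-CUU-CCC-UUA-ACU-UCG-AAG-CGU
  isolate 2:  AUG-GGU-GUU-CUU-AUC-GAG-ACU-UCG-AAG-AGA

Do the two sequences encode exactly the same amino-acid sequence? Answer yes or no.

no

Codon 1: AUG Met / AUG Met — identical.
Codon 2: UUA Leu / GGU Gly — nonsynonymous.
Codon 3: GUU Val / GUU Val — identical.
Codon 4: CUU Leu / CUU Leu — identical.
Codon 5: CCC Pro / AUC Ile — nonsynonymous.
Codon 6: UUA Leu / GAG Glu — nonsynonymous.
Codon 7: ACU Thr / ACU Thr — identical.
Codon 8: UCG Ser / UCG Ser — identical.
Codon 9: AAG Lys / AAG Lys — identical.
Codon 10: CGU Arg / AGA Arg — synonymous.
Nonsynonymous differences: 3 → different protein.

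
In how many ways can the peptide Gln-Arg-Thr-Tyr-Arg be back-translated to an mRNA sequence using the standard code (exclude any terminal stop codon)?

576

Gln: 2 codons.
Arg: 6 codons.
Thr: 4 codons.
Tyr: 2 codons.
Arg: 6 codons.
2 × 6 × 4 × 2 × 6 = 576.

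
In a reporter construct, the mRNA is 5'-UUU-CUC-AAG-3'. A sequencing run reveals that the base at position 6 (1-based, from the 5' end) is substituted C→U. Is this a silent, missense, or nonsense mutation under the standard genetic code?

Position 6 falls in codon 2: CUC → Leu.
After the substitution the codon is CUU → Leu.
Both encode Leu, so the change is synonymous.

silent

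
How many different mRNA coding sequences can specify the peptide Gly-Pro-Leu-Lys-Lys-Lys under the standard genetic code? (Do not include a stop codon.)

Gly: 4 codons.
Pro: 4 codons.
Leu: 6 codons.
Lys: 2 codons.
Lys: 2 codons.
Lys: 2 codons.
4 × 4 × 6 × 2 × 2 × 2 = 768.

768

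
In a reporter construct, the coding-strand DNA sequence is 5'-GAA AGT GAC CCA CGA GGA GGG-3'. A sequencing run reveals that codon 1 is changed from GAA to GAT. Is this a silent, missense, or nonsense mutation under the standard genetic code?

missense

Position 3 falls in codon 1: GAA → Glu.
After the substitution the codon is GAT → Asp.
Glu ≠ Asp, so this is a missense mutation.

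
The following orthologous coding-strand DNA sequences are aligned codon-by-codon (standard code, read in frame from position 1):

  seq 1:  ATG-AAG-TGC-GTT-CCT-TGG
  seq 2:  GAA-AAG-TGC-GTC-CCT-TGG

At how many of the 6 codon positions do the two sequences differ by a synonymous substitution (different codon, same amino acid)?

Codon 1: ATG Met / GAA Glu — nonsynonymous.
Codon 2: AAG Lys / AAG Lys — identical.
Codon 3: TGC Cys / TGC Cys — identical.
Codon 4: GTT Val / GTC Val — synonymous.
Codon 5: CCT Pro / CCT Pro — identical.
Codon 6: TGG Trp / TGG Trp — identical.
Synonymous differences: 1.

1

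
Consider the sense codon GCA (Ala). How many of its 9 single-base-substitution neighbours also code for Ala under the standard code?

3

Position 1: none → 0 synonymous.
Position 2: none → 0 synonymous.
Position 3: GCU, GCC, GCG → 3 synonymous.
Total: 0 + 0 + 3 = 3.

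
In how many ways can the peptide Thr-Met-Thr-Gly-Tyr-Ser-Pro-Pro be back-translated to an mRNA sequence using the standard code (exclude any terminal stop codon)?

12288

Thr: 4 codons.
Met: 1 codon.
Thr: 4 codons.
Gly: 4 codons.
Tyr: 2 codons.
Ser: 6 codons.
Pro: 4 codons.
Pro: 4 codons.
4 × 1 × 4 × 4 × 2 × 6 × 4 × 4 = 12288.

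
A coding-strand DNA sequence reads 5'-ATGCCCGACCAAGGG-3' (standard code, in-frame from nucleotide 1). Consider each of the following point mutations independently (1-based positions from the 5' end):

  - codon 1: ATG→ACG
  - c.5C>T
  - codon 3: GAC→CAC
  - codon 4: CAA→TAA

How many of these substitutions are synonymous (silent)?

0

Codon 1: ATG (Met) → ACG (Thr) — missense.
Codon 2: CCC (Pro) → CTC (Leu) — missense.
Codon 3: GAC (Asp) → CAC (His) — missense.
Codon 4: CAA (Gln) → TAA (Stop) — nonsense.
Synonymous: 0 of 4.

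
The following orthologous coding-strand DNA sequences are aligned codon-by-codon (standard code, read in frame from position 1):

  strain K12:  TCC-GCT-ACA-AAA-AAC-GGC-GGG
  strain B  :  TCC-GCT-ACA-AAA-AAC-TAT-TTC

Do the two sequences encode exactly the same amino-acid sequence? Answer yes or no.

no

Codon 1: TCC Ser / TCC Ser — identical.
Codon 2: GCT Ala / GCT Ala — identical.
Codon 3: ACA Thr / ACA Thr — identical.
Codon 4: AAA Lys / AAA Lys — identical.
Codon 5: AAC Asn / AAC Asn — identical.
Codon 6: GGC Gly / TAT Tyr — nonsynonymous.
Codon 7: GGG Gly / TTC Phe — nonsynonymous.
Nonsynonymous differences: 2 → different protein.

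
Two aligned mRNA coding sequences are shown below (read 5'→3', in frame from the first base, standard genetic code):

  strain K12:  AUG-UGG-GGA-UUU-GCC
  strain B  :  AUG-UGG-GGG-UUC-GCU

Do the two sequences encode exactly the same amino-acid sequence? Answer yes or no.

yes

Codon 1: AUG Met / AUG Met — identical.
Codon 2: UGG Trp / UGG Trp — identical.
Codon 3: GGA Gly / GGG Gly — synonymous.
Codon 4: UUU Phe / UUC Phe — synonymous.
Codon 5: GCC Ala / GCU Ala — synonymous.
Nonsynonymous differences: 0 → same protein.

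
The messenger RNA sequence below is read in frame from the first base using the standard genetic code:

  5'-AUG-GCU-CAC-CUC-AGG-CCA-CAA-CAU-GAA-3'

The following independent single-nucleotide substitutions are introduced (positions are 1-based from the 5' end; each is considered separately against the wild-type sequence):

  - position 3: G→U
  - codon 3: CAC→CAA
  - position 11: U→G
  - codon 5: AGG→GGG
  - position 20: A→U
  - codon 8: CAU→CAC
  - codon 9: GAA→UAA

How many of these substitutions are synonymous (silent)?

1

Codon 1: AUG (Met) → AUU (Ile) — missense.
Codon 3: CAC (His) → CAA (Gln) — missense.
Codon 4: CUC (Leu) → CGC (Arg) — missense.
Codon 5: AGG (Arg) → GGG (Gly) — missense.
Codon 7: CAA (Gln) → CUA (Leu) — missense.
Codon 8: CAU (His) → CAC (His) — synonymous.
Codon 9: GAA (Glu) → UAA (Stop) — nonsense.
Synonymous: 1 of 7.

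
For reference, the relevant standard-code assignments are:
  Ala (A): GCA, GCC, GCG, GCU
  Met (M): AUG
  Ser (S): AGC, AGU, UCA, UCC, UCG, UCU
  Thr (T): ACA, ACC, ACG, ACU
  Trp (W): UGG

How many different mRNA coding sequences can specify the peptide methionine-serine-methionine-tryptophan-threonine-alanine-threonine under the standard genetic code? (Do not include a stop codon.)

384

Met: 1 codon.
Ser: 6 codons.
Met: 1 codon.
Trp: 1 codon.
Thr: 4 codons.
Ala: 4 codons.
Thr: 4 codons.
1 × 6 × 1 × 1 × 4 × 4 × 4 = 384.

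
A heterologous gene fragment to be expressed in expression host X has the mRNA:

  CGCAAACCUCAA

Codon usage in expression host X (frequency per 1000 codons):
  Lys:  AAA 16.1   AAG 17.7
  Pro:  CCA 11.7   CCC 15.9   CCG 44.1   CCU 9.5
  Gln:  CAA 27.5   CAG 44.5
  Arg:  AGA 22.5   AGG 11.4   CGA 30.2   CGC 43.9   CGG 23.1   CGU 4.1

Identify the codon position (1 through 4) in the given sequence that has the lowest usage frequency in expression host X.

Codon 1 CGC (Arg): 43.9 per 1000.
Codon 2 AAA (Lys): 16.1 per 1000.
Codon 3 CCU (Pro): 9.5 per 1000.
Codon 4 CAA (Gln): 27.5 per 1000.
Lowest frequency is 9.5 at codon 3.

3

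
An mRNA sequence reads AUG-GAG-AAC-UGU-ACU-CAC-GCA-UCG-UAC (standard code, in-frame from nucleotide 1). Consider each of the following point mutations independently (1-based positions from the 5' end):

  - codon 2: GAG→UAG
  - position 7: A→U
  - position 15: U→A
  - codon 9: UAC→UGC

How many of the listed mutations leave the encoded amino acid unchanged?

Codon 2: GAG (Glu) → UAG (Stop) — nonsense.
Codon 3: AAC (Asn) → UAC (Tyr) — missense.
Codon 5: ACU (Thr) → ACA (Thr) — synonymous.
Codon 9: UAC (Tyr) → UGC (Cys) — missense.
Synonymous: 1 of 4.

1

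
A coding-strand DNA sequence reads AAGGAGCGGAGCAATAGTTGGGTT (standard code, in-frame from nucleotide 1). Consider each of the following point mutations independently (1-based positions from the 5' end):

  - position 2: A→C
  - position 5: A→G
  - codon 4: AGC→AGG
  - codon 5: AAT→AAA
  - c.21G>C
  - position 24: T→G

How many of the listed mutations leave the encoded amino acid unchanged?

1

Codon 1: AAG (Lys) → ACG (Thr) — missense.
Codon 2: GAG (Glu) → GGG (Gly) — missense.
Codon 4: AGC (Ser) → AGG (Arg) — missense.
Codon 5: AAT (Asn) → AAA (Lys) — missense.
Codon 7: TGG (Trp) → TGC (Cys) — missense.
Codon 8: GTT (Val) → GTG (Val) — synonymous.
Synonymous: 1 of 6.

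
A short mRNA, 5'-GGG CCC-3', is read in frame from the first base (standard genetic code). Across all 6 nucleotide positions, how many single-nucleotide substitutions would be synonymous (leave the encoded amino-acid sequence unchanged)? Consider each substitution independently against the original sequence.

6

Codon 1 (GGG, Gly): 3 synonymous substitutions.
Codon 2 (CCC, Pro): 3 synonymous substitutions.
Total: 3 + 3 = 6.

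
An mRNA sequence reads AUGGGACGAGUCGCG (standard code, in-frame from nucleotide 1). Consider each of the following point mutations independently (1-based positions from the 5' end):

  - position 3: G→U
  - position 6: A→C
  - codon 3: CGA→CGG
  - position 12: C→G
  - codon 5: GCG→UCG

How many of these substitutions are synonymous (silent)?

Codon 1: AUG (Met) → AUU (Ile) — missense.
Codon 2: GGA (Gly) → GGC (Gly) — synonymous.
Codon 3: CGA (Arg) → CGG (Arg) — synonymous.
Codon 4: GUC (Val) → GUG (Val) — synonymous.
Codon 5: GCG (Ala) → UCG (Ser) — missense.
Synonymous: 3 of 5.

3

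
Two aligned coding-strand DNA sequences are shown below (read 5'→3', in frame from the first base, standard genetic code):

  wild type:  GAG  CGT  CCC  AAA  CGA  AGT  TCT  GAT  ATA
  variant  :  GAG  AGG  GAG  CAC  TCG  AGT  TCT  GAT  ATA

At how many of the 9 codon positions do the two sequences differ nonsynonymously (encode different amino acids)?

Codon 1: GAG Glu / GAG Glu — identical.
Codon 2: CGT Arg / AGG Arg — synonymous.
Codon 3: CCC Pro / GAG Glu — nonsynonymous.
Codon 4: AAA Lys / CAC His — nonsynonymous.
Codon 5: CGA Arg / TCG Ser — nonsynonymous.
Codon 6: AGT Ser / AGT Ser — identical.
Codon 7: TCT Ser / TCT Ser — identical.
Codon 8: GAT Asp / GAT Asp — identical.
Codon 9: ATA Ile / ATA Ile — identical.
Nonsynonymous differences: 3.

3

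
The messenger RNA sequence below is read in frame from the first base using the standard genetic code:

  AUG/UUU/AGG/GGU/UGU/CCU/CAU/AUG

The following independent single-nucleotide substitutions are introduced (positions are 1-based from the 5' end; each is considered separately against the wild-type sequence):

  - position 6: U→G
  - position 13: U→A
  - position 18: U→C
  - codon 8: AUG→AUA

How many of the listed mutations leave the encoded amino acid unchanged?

1

Codon 2: UUU (Phe) → UUG (Leu) — missense.
Codon 5: UGU (Cys) → AGU (Ser) — missense.
Codon 6: CCU (Pro) → CCC (Pro) — synonymous.
Codon 8: AUG (Met) → AUA (Ile) — missense.
Synonymous: 1 of 4.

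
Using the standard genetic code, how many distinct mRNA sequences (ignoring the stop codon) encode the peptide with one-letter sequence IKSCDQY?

Ile: 3 codons.
Lys: 2 codons.
Ser: 6 codons.
Cys: 2 codons.
Asp: 2 codons.
Gln: 2 codons.
Tyr: 2 codons.
3 × 2 × 6 × 2 × 2 × 2 × 2 = 576.

576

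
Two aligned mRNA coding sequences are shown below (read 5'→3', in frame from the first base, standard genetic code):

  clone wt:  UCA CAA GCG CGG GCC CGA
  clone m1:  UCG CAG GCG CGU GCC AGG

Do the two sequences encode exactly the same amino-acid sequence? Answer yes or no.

Codon 1: UCA Ser / UCG Ser — synonymous.
Codon 2: CAA Gln / CAG Gln — synonymous.
Codon 3: GCG Ala / GCG Ala — identical.
Codon 4: CGG Arg / CGU Arg — synonymous.
Codon 5: GCC Ala / GCC Ala — identical.
Codon 6: CGA Arg / AGG Arg — synonymous.
Nonsynonymous differences: 0 → same protein.

yes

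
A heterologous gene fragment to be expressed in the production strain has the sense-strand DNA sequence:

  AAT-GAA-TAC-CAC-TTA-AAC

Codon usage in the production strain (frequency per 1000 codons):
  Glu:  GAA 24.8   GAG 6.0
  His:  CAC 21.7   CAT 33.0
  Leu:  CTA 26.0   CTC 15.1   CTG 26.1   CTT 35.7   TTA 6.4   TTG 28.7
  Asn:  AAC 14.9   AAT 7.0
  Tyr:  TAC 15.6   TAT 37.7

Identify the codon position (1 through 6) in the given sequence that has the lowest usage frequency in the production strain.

5

Codon 1 AAT (Asn): 7.0 per 1000.
Codon 2 GAA (Glu): 24.8 per 1000.
Codon 3 TAC (Tyr): 15.6 per 1000.
Codon 4 CAC (His): 21.7 per 1000.
Codon 5 TTA (Leu): 6.4 per 1000.
Codon 6 AAC (Asn): 14.9 per 1000.
Lowest frequency is 6.4 at codon 5.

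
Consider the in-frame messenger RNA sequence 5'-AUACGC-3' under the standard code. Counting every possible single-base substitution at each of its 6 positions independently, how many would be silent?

5

Codon 1 (AUA, Ile): 2 synonymous substitutions.
Codon 2 (CGC, Arg): 3 synonymous substitutions.
Total: 2 + 3 = 5.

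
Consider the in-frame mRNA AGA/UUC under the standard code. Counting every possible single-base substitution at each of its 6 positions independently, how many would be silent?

Codon 1 (AGA, Arg): 2 synonymous substitutions.
Codon 2 (UUC, Phe): 1 synonymous substitution.
Total: 2 + 1 = 3.

3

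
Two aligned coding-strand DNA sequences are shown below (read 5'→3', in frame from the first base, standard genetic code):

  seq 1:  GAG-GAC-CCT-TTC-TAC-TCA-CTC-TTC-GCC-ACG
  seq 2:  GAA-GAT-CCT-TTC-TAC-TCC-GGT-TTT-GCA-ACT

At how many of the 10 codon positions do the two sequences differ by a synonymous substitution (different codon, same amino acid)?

6

Codon 1: GAG Glu / GAA Glu — synonymous.
Codon 2: GAC Asp / GAT Asp — synonymous.
Codon 3: CCT Pro / CCT Pro — identical.
Codon 4: TTC Phe / TTC Phe — identical.
Codon 5: TAC Tyr / TAC Tyr — identical.
Codon 6: TCA Ser / TCC Ser — synonymous.
Codon 7: CTC Leu / GGT Gly — nonsynonymous.
Codon 8: TTC Phe / TTT Phe — synonymous.
Codon 9: GCC Ala / GCA Ala — synonymous.
Codon 10: ACG Thr / ACT Thr — synonymous.
Synonymous differences: 6.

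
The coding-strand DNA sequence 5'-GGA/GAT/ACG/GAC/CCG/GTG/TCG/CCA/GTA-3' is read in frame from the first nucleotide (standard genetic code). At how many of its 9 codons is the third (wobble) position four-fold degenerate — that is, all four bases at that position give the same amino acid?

Codon 1 GGA (Gly): third position 4-fold.
Codon 2 GAT (Asp): third position 2-fold.
Codon 3 ACG (Thr): third position 4-fold.
Codon 4 GAC (Asp): third position 2-fold.
Codon 5 CCG (Pro): third position 4-fold.
Codon 6 GTG (Val): third position 4-fold.
Codon 7 TCG (Ser): third position 4-fold.
Codon 8 CCA (Pro): third position 4-fold.
Codon 9 GTA (Val): third position 4-fold.
Four-fold degenerate third positions: 7.

7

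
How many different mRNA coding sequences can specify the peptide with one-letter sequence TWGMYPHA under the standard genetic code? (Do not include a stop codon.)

Thr: 4 codons.
Trp: 1 codon.
Gly: 4 codons.
Met: 1 codon.
Tyr: 2 codons.
Pro: 4 codons.
His: 2 codons.
Ala: 4 codons.
4 × 1 × 4 × 1 × 2 × 4 × 2 × 4 = 1024.

1024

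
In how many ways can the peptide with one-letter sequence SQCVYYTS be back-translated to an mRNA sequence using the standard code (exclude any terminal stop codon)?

Ser: 6 codons.
Gln: 2 codons.
Cys: 2 codons.
Val: 4 codons.
Tyr: 2 codons.
Tyr: 2 codons.
Thr: 4 codons.
Ser: 6 codons.
6 × 2 × 2 × 4 × 2 × 2 × 4 × 6 = 9216.

9216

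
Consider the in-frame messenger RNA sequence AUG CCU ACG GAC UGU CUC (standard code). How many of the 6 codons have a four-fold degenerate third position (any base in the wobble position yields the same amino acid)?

3

Codon 1 AUG (Met): third position 1-fold.
Codon 2 CCU (Pro): third position 4-fold.
Codon 3 ACG (Thr): third position 4-fold.
Codon 4 GAC (Asp): third position 2-fold.
Codon 5 UGU (Cys): third position 2-fold.
Codon 6 CUC (Leu): third position 4-fold.
Four-fold degenerate third positions: 3.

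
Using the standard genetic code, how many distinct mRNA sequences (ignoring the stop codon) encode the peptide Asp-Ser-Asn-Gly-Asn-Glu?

384

Asp: 2 codons.
Ser: 6 codons.
Asn: 2 codons.
Gly: 4 codons.
Asn: 2 codons.
Glu: 2 codons.
2 × 6 × 2 × 4 × 2 × 2 = 384.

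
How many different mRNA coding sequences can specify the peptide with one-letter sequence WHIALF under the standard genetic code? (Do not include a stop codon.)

288

Trp: 1 codon.
His: 2 codons.
Ile: 3 codons.
Ala: 4 codons.
Leu: 6 codons.
Phe: 2 codons.
1 × 2 × 3 × 4 × 6 × 2 = 288.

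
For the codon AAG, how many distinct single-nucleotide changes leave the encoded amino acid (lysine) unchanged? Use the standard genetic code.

Position 1: none → 0 synonymous.
Position 2: none → 0 synonymous.
Position 3: AAA → 1 synonymous.
Total: 0 + 0 + 1 = 1.

1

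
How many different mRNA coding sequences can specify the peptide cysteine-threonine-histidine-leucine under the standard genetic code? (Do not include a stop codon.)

96

Cys: 2 codons.
Thr: 4 codons.
His: 2 codons.
Leu: 6 codons.
2 × 4 × 2 × 6 = 96.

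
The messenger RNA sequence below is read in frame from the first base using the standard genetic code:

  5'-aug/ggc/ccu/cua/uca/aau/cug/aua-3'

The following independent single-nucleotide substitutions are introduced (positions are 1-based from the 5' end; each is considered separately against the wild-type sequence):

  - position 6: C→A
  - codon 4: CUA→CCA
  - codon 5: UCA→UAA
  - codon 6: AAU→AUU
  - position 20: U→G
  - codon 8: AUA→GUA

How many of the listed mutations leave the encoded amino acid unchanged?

1

Codon 2: GGC (Gly) → GGA (Gly) — synonymous.
Codon 4: CUA (Leu) → CCA (Pro) — missense.
Codon 5: UCA (Ser) → UAA (Stop) — nonsense.
Codon 6: AAU (Asn) → AUU (Ile) — missense.
Codon 7: CUG (Leu) → CGG (Arg) — missense.
Codon 8: AUA (Ile) → GUA (Val) — missense.
Synonymous: 1 of 6.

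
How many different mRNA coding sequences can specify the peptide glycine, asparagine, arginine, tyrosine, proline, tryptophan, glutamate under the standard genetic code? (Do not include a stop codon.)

Gly: 4 codons.
Asn: 2 codons.
Arg: 6 codons.
Tyr: 2 codons.
Pro: 4 codons.
Trp: 1 codon.
Glu: 2 codons.
4 × 2 × 6 × 2 × 4 × 1 × 2 = 768.

768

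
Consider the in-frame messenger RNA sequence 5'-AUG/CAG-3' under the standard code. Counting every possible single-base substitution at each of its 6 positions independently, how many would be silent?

1

Codon 1 (AUG, Met): 0 synonymous substitutions.
Codon 2 (CAG, Gln): 1 synonymous substitution.
Total: 0 + 1 = 1.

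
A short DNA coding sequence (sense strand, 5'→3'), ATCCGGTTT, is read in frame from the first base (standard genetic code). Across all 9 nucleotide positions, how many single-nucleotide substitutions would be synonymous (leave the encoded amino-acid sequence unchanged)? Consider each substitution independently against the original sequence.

7

Codon 1 (ATC, Ile): 2 synonymous substitutions.
Codon 2 (CGG, Arg): 4 synonymous substitutions.
Codon 3 (TTT, Phe): 1 synonymous substitution.
Total: 2 + 4 + 1 = 7.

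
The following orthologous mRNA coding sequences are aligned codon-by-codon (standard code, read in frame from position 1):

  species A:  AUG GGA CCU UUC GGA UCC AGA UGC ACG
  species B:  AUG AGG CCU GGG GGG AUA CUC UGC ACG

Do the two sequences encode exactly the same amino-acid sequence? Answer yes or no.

no

Codon 1: AUG Met / AUG Met — identical.
Codon 2: GGA Gly / AGG Arg — nonsynonymous.
Codon 3: CCU Pro / CCU Pro — identical.
Codon 4: UUC Phe / GGG Gly — nonsynonymous.
Codon 5: GGA Gly / GGG Gly — synonymous.
Codon 6: UCC Ser / AUA Ile — nonsynonymous.
Codon 7: AGA Arg / CUC Leu — nonsynonymous.
Codon 8: UGC Cys / UGC Cys — identical.
Codon 9: ACG Thr / ACG Thr — identical.
Nonsynonymous differences: 4 → different protein.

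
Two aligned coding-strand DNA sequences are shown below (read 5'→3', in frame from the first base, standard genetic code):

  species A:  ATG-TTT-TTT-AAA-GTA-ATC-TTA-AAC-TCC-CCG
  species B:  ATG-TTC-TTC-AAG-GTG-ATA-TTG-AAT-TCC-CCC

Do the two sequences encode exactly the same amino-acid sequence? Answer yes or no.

yes

Codon 1: ATG Met / ATG Met — identical.
Codon 2: TTT Phe / TTC Phe — synonymous.
Codon 3: TTT Phe / TTC Phe — synonymous.
Codon 4: AAA Lys / AAG Lys — synonymous.
Codon 5: GTA Val / GTG Val — synonymous.
Codon 6: ATC Ile / ATA Ile — synonymous.
Codon 7: TTA Leu / TTG Leu — synonymous.
Codon 8: AAC Asn / AAT Asn — synonymous.
Codon 9: TCC Ser / TCC Ser — identical.
Codon 10: CCG Pro / CCC Pro — synonymous.
Nonsynonymous differences: 0 → same protein.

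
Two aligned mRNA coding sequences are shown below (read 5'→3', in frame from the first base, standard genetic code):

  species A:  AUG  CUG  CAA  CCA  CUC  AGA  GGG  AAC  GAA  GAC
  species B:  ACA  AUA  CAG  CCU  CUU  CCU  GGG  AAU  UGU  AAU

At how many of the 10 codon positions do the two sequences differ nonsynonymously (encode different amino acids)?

Codon 1: AUG Met / ACA Thr — nonsynonymous.
Codon 2: CUG Leu / AUA Ile — nonsynonymous.
Codon 3: CAA Gln / CAG Gln — synonymous.
Codon 4: CCA Pro / CCU Pro — synonymous.
Codon 5: CUC Leu / CUU Leu — synonymous.
Codon 6: AGA Arg / CCU Pro — nonsynonymous.
Codon 7: GGG Gly / GGG Gly — identical.
Codon 8: AAC Asn / AAU Asn — synonymous.
Codon 9: GAA Glu / UGU Cys — nonsynonymous.
Codon 10: GAC Asp / AAU Asn — nonsynonymous.
Nonsynonymous differences: 5.

5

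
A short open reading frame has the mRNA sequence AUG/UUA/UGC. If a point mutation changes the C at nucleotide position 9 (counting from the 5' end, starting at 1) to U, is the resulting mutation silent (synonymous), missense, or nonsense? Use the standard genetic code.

Position 9 falls in codon 3: UGC → Cys.
After the substitution the codon is UGU → Cys.
Both encode Cys, so the change is synonymous.

silent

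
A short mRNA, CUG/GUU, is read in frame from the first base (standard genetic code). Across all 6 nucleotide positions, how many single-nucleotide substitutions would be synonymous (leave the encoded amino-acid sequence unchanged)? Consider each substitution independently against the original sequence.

7

Codon 1 (CUG, Leu): 4 synonymous substitutions.
Codon 2 (GUU, Val): 3 synonymous substitutions.
Total: 4 + 3 = 7.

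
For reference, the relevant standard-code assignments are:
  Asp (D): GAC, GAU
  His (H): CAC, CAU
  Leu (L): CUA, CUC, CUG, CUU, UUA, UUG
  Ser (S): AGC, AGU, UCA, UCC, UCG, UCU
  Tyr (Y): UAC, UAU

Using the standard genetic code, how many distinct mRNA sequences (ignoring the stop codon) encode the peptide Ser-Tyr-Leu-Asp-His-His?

576

Ser: 6 codons.
Tyr: 2 codons.
Leu: 6 codons.
Asp: 2 codons.
His: 2 codons.
His: 2 codons.
6 × 2 × 6 × 2 × 2 × 2 = 576.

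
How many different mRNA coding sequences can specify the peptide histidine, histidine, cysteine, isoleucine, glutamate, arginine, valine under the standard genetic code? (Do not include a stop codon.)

1152

His: 2 codons.
His: 2 codons.
Cys: 2 codons.
Ile: 3 codons.
Glu: 2 codons.
Arg: 6 codons.
Val: 4 codons.
2 × 2 × 2 × 3 × 2 × 6 × 4 = 1152.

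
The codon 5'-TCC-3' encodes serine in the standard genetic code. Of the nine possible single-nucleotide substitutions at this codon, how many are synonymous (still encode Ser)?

Position 1: none → 0 synonymous.
Position 2: none → 0 synonymous.
Position 3: TCT, TCA, TCG → 3 synonymous.
Total: 0 + 0 + 3 = 3.

3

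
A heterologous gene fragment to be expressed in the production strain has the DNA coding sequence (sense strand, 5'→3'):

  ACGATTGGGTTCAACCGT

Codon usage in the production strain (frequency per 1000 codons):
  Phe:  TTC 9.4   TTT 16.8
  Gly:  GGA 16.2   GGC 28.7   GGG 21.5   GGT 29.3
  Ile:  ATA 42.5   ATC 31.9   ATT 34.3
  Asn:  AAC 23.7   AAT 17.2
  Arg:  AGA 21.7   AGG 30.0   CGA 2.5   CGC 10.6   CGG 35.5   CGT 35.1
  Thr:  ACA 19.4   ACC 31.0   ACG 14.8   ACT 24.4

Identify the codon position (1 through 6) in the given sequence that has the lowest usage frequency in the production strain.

4

Codon 1 ACG (Thr): 14.8 per 1000.
Codon 2 ATT (Ile): 34.3 per 1000.
Codon 3 GGG (Gly): 21.5 per 1000.
Codon 4 TTC (Phe): 9.4 per 1000.
Codon 5 AAC (Asn): 23.7 per 1000.
Codon 6 CGT (Arg): 35.1 per 1000.
Lowest frequency is 9.4 at codon 4.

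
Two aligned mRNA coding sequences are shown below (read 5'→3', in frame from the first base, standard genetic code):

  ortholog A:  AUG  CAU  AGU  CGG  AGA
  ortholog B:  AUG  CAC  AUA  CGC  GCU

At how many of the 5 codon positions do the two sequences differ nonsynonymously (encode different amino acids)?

Codon 1: AUG Met / AUG Met — identical.
Codon 2: CAU His / CAC His — synonymous.
Codon 3: AGU Ser / AUA Ile — nonsynonymous.
Codon 4: CGG Arg / CGC Arg — synonymous.
Codon 5: AGA Arg / GCU Ala — nonsynonymous.
Nonsynonymous differences: 2.

2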